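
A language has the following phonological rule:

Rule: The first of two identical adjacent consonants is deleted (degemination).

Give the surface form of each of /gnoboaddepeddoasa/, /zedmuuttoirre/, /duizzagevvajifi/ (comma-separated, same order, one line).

/gnoboaddepeddoasa/: /dd/ is a geminate; the first /d/ deletes. /dd/ is a geminate; the first /d/ deletes. → [gnoboadepedoasa].
/zedmuuttoirre/: /tt/ is a geminate; the first /t/ deletes. /rr/ is a geminate; the first /r/ deletes. → [zedmuutoire].
/duizzagevvajifi/: /zz/ is a geminate; the first /z/ deletes. /vv/ is a geminate; the first /v/ deletes. → [duizagevajifi].

gnoboadepedoasa, zedmuutoire, duizagevajifi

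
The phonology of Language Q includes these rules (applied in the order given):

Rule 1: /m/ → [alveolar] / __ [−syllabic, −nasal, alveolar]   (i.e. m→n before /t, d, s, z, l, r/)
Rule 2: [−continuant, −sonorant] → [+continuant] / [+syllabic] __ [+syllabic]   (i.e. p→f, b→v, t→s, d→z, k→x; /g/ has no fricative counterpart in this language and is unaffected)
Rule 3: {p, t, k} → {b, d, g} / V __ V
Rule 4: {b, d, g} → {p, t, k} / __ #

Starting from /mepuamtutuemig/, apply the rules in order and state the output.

Rule 1 (nasal place assimilation): /m/ precedes the alveolar consonant /t/, so it assimilates in place to [n]. /mepuamtutuemig/ → mepuantutuemig.
Rule 2 (intervocalic spirantization): /p/ is a stop between vowels /e/ and /u/, so it spirantizes to the fricative [f]. /t/ is a stop between vowels /u/ and /u/, so it spirantizes to the fricative [s]. /mepuantutuemig/ → mefuantusuemig.
Rule 3 (intervocalic voicing): no segment meets the environment; /mefuantusuemig/ is unchanged.
Rule 4 (final devoicing): /g/ is a voiced stop in word-final position, so it devoices to [k]. /mefuantusuemig/ → mefuantusuemik.

mefuantusuemik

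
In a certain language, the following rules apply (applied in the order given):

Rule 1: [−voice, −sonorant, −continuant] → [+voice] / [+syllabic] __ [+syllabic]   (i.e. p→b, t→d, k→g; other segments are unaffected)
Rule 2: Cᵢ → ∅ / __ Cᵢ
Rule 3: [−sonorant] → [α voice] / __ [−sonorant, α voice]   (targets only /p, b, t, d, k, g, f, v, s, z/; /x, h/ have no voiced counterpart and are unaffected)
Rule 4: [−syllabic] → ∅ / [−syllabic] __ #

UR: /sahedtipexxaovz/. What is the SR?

Rule 1 (intervocalic voicing): /p/ is a voiceless stop between vowels /i/ and /e/, so it voices to [b]. /sahedtipexxaovz/ → sahedtibexxaovz.
Rule 2 (degemination): /xx/ is a geminate; the first /x/ deletes. /sahedtibexxaovz/ → sahedtibexaovz.
Rule 3 (regressive voicing assimilation): /d/ precedes the voiceless obstruent /t/, so it devoices to [t] by assimilation. /sahedtibexaovz/ → sahettibexaovz.
Rule 4 (final cluster simplification): /z/ is the second consonant of a word-final cluster /vz/, so it deletes. /sahettibexaovz/ → sahettibexaov.

sahettibexaov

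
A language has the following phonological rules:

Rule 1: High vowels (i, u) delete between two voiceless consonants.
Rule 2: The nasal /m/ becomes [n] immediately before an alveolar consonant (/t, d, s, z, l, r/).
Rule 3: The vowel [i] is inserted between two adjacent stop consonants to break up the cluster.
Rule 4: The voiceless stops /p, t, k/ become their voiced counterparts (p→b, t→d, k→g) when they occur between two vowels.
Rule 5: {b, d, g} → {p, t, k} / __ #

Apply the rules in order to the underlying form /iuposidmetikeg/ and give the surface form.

iubosidmedigek

Rule 1 (high vowel syncope): /i/ is a high vowel flanked by voiceless consonants /t/ and /k/, so it deletes. /iuposidmetikeg/ → iuposidmetkeg.
Rule 2 (nasal place assimilation): no segment meets the environment; /iuposidmetkeg/ is unchanged.
Rule 3 (stop-cluster i-epenthesis): /t/ and /k/ form a stop–stop cluster, so [i] is inserted between them. /iuposidmetkeg/ → iuposidmetikeg.
Rule 4 (intervocalic voicing): /p/ is a voiceless stop between vowels /u/ and /o/, so it voices to [b]. /t/ is a voiceless stop between vowels /e/ and /i/, so it voices to [d]. /k/ is a voiceless stop between vowels /i/ and /e/, so it voices to [g]. /iuposidmetikeg/ → iubosidmedigeg.
Rule 5 (final devoicing): /g/ is a voiced stop in word-final position, so it devoices to [k]. /iubosidmedigeg/ → iubosidmedigek.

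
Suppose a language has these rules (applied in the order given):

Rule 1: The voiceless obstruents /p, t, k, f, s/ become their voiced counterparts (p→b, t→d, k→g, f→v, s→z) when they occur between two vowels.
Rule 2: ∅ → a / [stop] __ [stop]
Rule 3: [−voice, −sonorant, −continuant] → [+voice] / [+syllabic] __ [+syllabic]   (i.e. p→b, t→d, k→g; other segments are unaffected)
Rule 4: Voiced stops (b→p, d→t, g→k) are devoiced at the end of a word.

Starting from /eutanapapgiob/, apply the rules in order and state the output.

Rule 1 (intervocalic voicing): /t/ is a voiceless obstruent between vowels /u/ and /a/, so it voices to [d]. /p/ is a voiceless obstruent between vowels /a/ and /a/, so it voices to [b]. /eutanapapgiob/ → eudanabapgiob.
Rule 2 (stop-cluster a-epenthesis): /p/ and /g/ form a stop–stop cluster, so [a] is inserted between them. /eudanabapgiob/ → eudanabapagiob.
Rule 3 (intervocalic voicing): /p/ is a voiceless stop between vowels /a/ and /a/, so it voices to [b]. /eudanabapagiob/ → eudanababagiob.
Rule 4 (final devoicing): /b/ is a voiced stop in word-final position, so it devoices to [p]. /eudanababagiob/ → eudanababagiop.

eudanababagiop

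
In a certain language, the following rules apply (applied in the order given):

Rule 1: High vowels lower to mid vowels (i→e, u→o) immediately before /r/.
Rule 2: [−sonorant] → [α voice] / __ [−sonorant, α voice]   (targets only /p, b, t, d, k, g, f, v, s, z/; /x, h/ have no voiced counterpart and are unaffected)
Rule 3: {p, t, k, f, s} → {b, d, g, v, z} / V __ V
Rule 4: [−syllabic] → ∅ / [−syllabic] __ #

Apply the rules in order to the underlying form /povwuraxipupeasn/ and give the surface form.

Rule 1 (pre-rhotic lowering): /u/ is a high vowel immediately before /r/, so it lowers to [o]. /povwuraxipupeasn/ → povworaxipupeasn.
Rule 2 (regressive voicing assimilation): no segment meets the environment; /povworaxipupeasn/ is unchanged.
Rule 3 (intervocalic voicing): /p/ is a voiceless obstruent between vowels /i/ and /u/, so it voices to [b]. /p/ is a voiceless obstruent between vowels /u/ and /e/, so it voices to [b]. /povworaxipupeasn/ → povworaxibubeasn.
Rule 4 (final cluster simplification): /n/ is the second consonant of a word-final cluster /sn/, so it deletes. /povworaxibubeasn/ → povworaxibubeas.

povworaxibubeas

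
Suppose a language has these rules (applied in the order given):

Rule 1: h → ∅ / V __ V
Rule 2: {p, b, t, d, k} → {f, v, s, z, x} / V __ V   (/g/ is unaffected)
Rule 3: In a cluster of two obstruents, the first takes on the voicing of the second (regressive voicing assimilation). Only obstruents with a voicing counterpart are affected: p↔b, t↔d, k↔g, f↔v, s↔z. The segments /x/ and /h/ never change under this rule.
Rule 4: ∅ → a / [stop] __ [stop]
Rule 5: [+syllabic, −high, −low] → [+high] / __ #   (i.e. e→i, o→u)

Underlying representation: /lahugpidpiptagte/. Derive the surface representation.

Rule 1 (intervocalic h-deletion): /h/ occurs between vowels /a/ and /u/, so it deletes. /lahugpidpiptagte/ → laugpidpiptagte.
Rule 2 (intervocalic spirantization): no segment meets the environment; /laugpidpiptagte/ is unchanged.
Rule 3 (regressive voicing assimilation): /g/ precedes the voiceless obstruent /p/, so it devoices to [k] by assimilation. /d/ precedes the voiceless obstruent /p/, so it devoices to [t] by assimilation. /g/ precedes the voiceless obstruent /t/, so it devoices to [k] by assimilation. /laugpidpiptagte/ → laukpitpiptakte.
Rule 4 (stop-cluster a-epenthesis): /k/ and /p/ form a stop–stop cluster, so [a] is inserted between them. /t/ and /p/ form a stop–stop cluster, so [a] is inserted between them. /p/ and /t/ form a stop–stop cluster, so [a] is inserted between them. /k/ and /t/ form a stop–stop cluster, so [a] is inserted between them. /laukpitpiptakte/ → laukapitapipatakate.
Rule 5 (final vowel raising): /e/ is a mid vowel in word-final position, so it raises to [i]. /laukapitapipatakate/ → laukapitapipatakati.

laukapitapipatakati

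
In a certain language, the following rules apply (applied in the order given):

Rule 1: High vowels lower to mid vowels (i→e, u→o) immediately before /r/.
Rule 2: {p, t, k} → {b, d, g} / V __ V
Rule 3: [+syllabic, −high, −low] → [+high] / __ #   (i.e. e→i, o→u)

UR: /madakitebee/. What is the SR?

madagidebei

Rule 1 (pre-rhotic lowering): no segment meets the environment; /madakitebee/ is unchanged.
Rule 2 (intervocalic voicing): /k/ is a voiceless stop between vowels /a/ and /i/, so it voices to [g]. /t/ is a voiceless stop between vowels /i/ and /e/, so it voices to [d]. /madakitebee/ → madagidebee.
Rule 3 (final vowel raising): /e/ is a mid vowel in word-final position, so it raises to [i]. /madagidebee/ → madagidebei.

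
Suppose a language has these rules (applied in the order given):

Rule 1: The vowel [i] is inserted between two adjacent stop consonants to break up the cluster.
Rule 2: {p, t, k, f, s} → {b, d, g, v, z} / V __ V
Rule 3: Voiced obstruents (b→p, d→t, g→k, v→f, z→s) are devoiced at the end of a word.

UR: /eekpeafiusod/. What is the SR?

eegibeaviuzot

Rule 1 (stop-cluster i-epenthesis): /k/ and /p/ form a stop–stop cluster, so [i] is inserted between them. /eekpeafiusod/ → eekipeafiusod.
Rule 2 (intervocalic voicing): /k/ is a voiceless obstruent between vowels /e/ and /i/, so it voices to [g]. /p/ is a voiceless obstruent between vowels /i/ and /e/, so it voices to [b]. /f/ is a voiceless obstruent between vowels /a/ and /i/, so it voices to [v]. /s/ is a voiceless obstruent between vowels /u/ and /o/, so it voices to [z]. /eekipeafiusod/ → eegibeaviuzod.
Rule 3 (final devoicing): /d/ is a voiced obstruent in word-final position, so it devoices to [t]. /eegibeaviuzod/ → eegibeaviuzot.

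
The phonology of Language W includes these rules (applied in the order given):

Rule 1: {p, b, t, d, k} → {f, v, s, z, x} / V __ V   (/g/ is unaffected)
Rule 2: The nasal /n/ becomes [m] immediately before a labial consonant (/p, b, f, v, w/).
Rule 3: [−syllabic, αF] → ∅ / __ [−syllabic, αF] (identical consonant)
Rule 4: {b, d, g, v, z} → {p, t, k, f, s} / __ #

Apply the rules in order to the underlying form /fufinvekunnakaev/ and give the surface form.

Rule 1 (intervocalic spirantization): /k/ is a stop between vowels /e/ and /u/, so it spirantizes to the fricative [x]. /k/ is a stop between vowels /a/ and /a/, so it spirantizes to the fricative [x]. /fufinvekunnakaev/ → fufinvexunnaxaev.
Rule 2 (nasal place assimilation): /n/ precedes the labial consonant /v/, so it assimilates in place to [m]. /fufinvexunnaxaev/ → fufimvexunnaxaev.
Rule 3 (degemination): /nn/ is a geminate; the first /n/ deletes. /fufimvexunnaxaev/ → fufimvexunaxaev.
Rule 4 (final devoicing): /v/ is a voiced obstruent in word-final position, so it devoices to [f]. /fufimvexunaxaev/ → fufimvexunaxaef.

fufimvexunaxaef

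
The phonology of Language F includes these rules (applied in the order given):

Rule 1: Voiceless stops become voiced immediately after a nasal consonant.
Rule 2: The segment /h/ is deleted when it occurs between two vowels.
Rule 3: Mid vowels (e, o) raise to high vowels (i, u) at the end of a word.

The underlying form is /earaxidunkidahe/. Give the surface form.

Rule 1 (post-nasal voicing): /k/ is a voiceless stop immediately after the nasal /n/, so it voices to [g]. /earaxidunkidahe/ → earaxidungidahe.
Rule 2 (intervocalic h-deletion): /h/ occurs between vowels /a/ and /e/, so it deletes. /earaxidungidahe/ → earaxidungidae.
Rule 3 (final vowel raising): /e/ is a mid vowel in word-final position, so it raises to [i]. /earaxidungidae/ → earaxidungidai.

earaxidungidai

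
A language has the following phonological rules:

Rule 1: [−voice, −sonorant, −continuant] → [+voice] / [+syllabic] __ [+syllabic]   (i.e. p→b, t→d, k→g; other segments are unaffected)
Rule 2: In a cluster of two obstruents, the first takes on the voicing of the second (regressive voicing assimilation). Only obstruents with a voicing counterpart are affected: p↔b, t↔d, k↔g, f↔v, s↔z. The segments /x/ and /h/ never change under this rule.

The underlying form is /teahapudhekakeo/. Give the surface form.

teahabuthegageo

Rule 1 (intervocalic voicing): /p/ is a voiceless stop between vowels /a/ and /u/, so it voices to [b]. /k/ is a voiceless stop between vowels /e/ and /a/, so it voices to [g]. /k/ is a voiceless stop between vowels /a/ and /e/, so it voices to [g]. /teahapudhekakeo/ → teahabudhegageo.
Rule 2 (regressive voicing assimilation): /d/ precedes the voiceless obstruent /h/, so it devoices to [t] by assimilation. /teahabudhegageo/ → teahabuthegageo.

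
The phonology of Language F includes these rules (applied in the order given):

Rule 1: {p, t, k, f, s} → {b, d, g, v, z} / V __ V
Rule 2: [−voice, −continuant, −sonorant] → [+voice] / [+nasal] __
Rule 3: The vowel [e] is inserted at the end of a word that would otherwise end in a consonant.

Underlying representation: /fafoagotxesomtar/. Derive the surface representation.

Rule 1 (intervocalic voicing): /f/ is a voiceless obstruent between vowels /a/ and /o/, so it voices to [v]. /s/ is a voiceless obstruent between vowels /e/ and /o/, so it voices to [z]. /fafoagotxesomtar/ → favoagotxezomtar.
Rule 2 (post-nasal voicing): /t/ is a voiceless stop immediately after the nasal /m/, so it voices to [d]. /favoagotxezomtar/ → favoagotxezomdar.
Rule 3 (final e-epenthesis): the form ends in the consonant /r/, so [e] is inserted word-finally. /favoagotxezomdar/ → favoagotxezomdare.

favoagotxezomdare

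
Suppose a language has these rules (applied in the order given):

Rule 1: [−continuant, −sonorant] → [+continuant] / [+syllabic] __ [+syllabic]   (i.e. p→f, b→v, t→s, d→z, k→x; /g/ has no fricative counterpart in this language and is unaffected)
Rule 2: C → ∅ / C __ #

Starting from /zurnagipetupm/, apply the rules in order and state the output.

zurnagifesup

Rule 1 (intervocalic spirantization): /p/ is a stop between vowels /i/ and /e/, so it spirantizes to the fricative [f]. /t/ is a stop between vowels /e/ and /u/, so it spirantizes to the fricative [s]. /zurnagipetupm/ → zurnagifesupm.
Rule 2 (final cluster simplification): /m/ is the second consonant of a word-final cluster /pm/, so it deletes. /zurnagifesupm/ → zurnagifesup.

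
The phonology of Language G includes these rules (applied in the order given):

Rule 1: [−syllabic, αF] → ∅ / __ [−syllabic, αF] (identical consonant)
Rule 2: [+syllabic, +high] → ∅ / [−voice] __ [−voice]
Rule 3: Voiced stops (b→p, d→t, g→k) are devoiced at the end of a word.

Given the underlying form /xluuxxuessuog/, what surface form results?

Rule 1 (degemination): /xx/ is a geminate; the first /x/ deletes. /ss/ is a geminate; the first /s/ deletes. /xluuxxuessuog/ → xluuxuesuog.
Rule 2 (high vowel syncope): no segment meets the environment; /xluuxuesuog/ is unchanged.
Rule 3 (final devoicing): /g/ is a voiced stop in word-final position, so it devoices to [k]. /xluuxuesuog/ → xluuxuesuok.

xluuxuesuok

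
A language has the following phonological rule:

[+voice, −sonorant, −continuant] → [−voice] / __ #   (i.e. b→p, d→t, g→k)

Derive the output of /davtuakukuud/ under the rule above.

Scanning /davtuakukuud/: /d/ at position 1 is not in the conditioning environment; /d/ is a voiced stop in word-final position, so it devoices to [t].
Result: [davtuakukuut].

davtuakukuut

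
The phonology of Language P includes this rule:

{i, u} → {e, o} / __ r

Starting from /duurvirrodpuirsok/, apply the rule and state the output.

Scanning /duurvirrodpuirsok/: /u/ at position 2 is not in the conditioning environment; /u/ is a high vowel immediately before /r/, so it lowers to [o]; /i/ is a high vowel immediately before /r/, so it lowers to [e]; /u/ at position 12 is not in the conditioning environment; /i/ is a high vowel immediately before /r/, so it lowers to [e].
Result: [duorverrodpuersok].

duorverrodpuersok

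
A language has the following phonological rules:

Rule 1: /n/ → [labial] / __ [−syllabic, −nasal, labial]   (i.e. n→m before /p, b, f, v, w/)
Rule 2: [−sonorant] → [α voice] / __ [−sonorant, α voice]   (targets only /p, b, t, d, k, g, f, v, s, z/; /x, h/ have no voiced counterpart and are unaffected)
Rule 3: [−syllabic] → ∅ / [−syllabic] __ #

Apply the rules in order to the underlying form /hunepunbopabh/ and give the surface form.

hunepumbopap

Rule 1 (nasal place assimilation): /n/ precedes the labial consonant /b/, so it assimilates in place to [m]. /hunepunbopabh/ → hunepumbopabh.
Rule 2 (regressive voicing assimilation): /b/ precedes the voiceless obstruent /h/, so it devoices to [p] by assimilation. /hunepumbopabh/ → hunepumbopaph.
Rule 3 (final cluster simplification): /h/ is the second consonant of a word-final cluster /ph/, so it deletes. /hunepumbopaph/ → hunepumbopap.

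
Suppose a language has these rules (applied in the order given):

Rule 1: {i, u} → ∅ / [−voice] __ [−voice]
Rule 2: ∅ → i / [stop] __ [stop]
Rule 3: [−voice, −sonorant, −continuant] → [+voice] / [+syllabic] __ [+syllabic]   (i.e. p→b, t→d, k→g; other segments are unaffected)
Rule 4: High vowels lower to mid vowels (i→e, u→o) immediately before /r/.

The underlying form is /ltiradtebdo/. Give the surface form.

lteradidebido

Rule 1 (high vowel syncope): no segment meets the environment; /ltiradtebdo/ is unchanged.
Rule 2 (stop-cluster i-epenthesis): /d/ and /t/ form a stop–stop cluster, so [i] is inserted between them. /b/ and /d/ form a stop–stop cluster, so [i] is inserted between them. /ltiradtebdo/ → ltiraditebido.
Rule 3 (intervocalic voicing): /t/ is a voiceless stop between vowels /i/ and /e/, so it voices to [d]. /ltiraditebido/ → ltiradidebido.
Rule 4 (pre-rhotic lowering): /i/ is a high vowel immediately before /r/, so it lowers to [e]. /ltiradidebido/ → lteradidebido.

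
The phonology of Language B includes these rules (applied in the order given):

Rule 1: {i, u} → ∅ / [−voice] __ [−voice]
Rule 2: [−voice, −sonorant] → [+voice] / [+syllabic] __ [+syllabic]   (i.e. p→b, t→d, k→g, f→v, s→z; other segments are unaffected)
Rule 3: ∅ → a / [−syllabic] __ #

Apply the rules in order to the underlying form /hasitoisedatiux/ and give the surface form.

hastoizedadiuxa

Rule 1 (high vowel syncope): /i/ is a high vowel flanked by voiceless consonants /s/ and /t/, so it deletes. /hasitoisedatiux/ → hastoisedatiux.
Rule 2 (intervocalic voicing): /s/ is a voiceless obstruent between vowels /i/ and /e/, so it voices to [z]. /t/ is a voiceless obstruent between vowels /a/ and /i/, so it voices to [d]. /hastoisedatiux/ → hastoizedadiux.
Rule 3 (final a-epenthesis): the form ends in the consonant /x/, so [a] is inserted word-finally. /hastoizedadiux/ → hastoizedadiuxa.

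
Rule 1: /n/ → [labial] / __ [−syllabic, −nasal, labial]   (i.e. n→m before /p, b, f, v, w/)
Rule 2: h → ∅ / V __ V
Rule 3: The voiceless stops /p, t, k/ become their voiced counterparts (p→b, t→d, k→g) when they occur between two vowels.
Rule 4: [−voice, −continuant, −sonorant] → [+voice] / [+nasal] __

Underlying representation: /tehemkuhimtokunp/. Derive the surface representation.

teemguimdogumb

Rule 1 (nasal place assimilation): /n/ precedes the labial consonant /p/, so it assimilates in place to [m]. /tehemkuhimtokunp/ → tehemkuhimtokump.
Rule 2 (intervocalic h-deletion): /h/ occurs between vowels /e/ and /e/, so it deletes. /h/ occurs between vowels /u/ and /i/, so it deletes. /tehemkuhimtokump/ → teemkuimtokump.
Rule 3 (intervocalic voicing): /k/ is a voiceless stop between vowels /o/ and /u/, so it voices to [g]. /teemkuimtokump/ → teemkuimtogump.
Rule 4 (post-nasal voicing): /k/ is a voiceless stop immediately after the nasal /m/, so it voices to [g]. /t/ is a voiceless stop immediately after the nasal /m/, so it voices to [d]. /p/ is a voiceless stop immediately after the nasal /m/, so it voices to [b]. /teemkuimtogump/ → teemguimdogumb.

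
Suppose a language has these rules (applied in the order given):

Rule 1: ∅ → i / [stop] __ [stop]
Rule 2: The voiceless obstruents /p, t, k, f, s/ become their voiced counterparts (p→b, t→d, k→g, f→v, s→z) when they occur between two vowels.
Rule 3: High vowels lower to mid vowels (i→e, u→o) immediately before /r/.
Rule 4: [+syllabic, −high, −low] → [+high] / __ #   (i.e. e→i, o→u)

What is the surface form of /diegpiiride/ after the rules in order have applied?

Rule 1 (stop-cluster i-epenthesis): /g/ and /p/ form a stop–stop cluster, so [i] is inserted between them. /diegpiiride/ → diegipiiride.
Rule 2 (intervocalic voicing): /p/ is a voiceless obstruent between vowels /i/ and /i/, so it voices to [b]. /diegipiiride/ → diegibiiride.
Rule 3 (pre-rhotic lowering): /i/ is a high vowel immediately before /r/, so it lowers to [e]. /diegibiiride/ → diegibieride.
Rule 4 (final vowel raising): /e/ is a mid vowel in word-final position, so it raises to [i]. /diegibieride/ → diegibieridi.

diegibieridi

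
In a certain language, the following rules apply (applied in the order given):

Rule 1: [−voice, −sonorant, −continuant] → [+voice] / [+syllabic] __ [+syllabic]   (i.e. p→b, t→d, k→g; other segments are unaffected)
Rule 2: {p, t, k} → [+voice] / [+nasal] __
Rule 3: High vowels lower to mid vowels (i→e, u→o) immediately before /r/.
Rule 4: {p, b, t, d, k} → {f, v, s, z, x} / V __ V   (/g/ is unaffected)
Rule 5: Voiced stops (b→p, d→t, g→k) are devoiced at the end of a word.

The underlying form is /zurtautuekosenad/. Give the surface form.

Rule 1 (intervocalic voicing): /t/ is a voiceless stop between vowels /u/ and /u/, so it voices to [d]. /k/ is a voiceless stop between vowels /e/ and /o/, so it voices to [g]. /zurtautuekosenad/ → zurtauduegosenad.
Rule 2 (post-nasal voicing): no segment meets the environment; /zurtauduegosenad/ is unchanged.
Rule 3 (pre-rhotic lowering): /u/ is a high vowel immediately before /r/, so it lowers to [o]. /zurtauduegosenad/ → zortauduegosenad.
Rule 4 (intervocalic spirantization): /d/ is a stop between vowels /u/ and /u/, so it spirantizes to the fricative [z]. /zortauduegosenad/ → zortauzuegosenad.
Rule 5 (final devoicing): /d/ is a voiced stop in word-final position, so it devoices to [t]. /zortauzuegosenad/ → zortauzuegosenat.

zortauzuegosenat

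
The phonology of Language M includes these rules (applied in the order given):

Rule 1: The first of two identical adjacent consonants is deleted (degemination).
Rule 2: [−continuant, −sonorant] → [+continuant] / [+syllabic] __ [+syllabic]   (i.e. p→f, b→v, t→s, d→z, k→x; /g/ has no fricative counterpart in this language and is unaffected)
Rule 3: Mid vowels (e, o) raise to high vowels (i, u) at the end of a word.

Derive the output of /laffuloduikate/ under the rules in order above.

lafulozuixasi

Rule 1 (degemination): /ff/ is a geminate; the first /f/ deletes. /laffuloduikate/ → lafuloduikate.
Rule 2 (intervocalic spirantization): /d/ is a stop between vowels /o/ and /u/, so it spirantizes to the fricative [z]. /k/ is a stop between vowels /i/ and /a/, so it spirantizes to the fricative [x]. /t/ is a stop between vowels /a/ and /e/, so it spirantizes to the fricative [s]. /lafuloduikate/ → lafulozuixase.
Rule 3 (final vowel raising): /e/ is a mid vowel in word-final position, so it raises to [i]. /lafulozuixase/ → lafulozuixasi.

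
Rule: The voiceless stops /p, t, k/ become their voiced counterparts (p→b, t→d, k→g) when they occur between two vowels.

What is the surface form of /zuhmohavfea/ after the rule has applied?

No segment of /zuhmohavfea/ meets the structural description of the rule, so the form surfaces unchanged.

zuhmohavfea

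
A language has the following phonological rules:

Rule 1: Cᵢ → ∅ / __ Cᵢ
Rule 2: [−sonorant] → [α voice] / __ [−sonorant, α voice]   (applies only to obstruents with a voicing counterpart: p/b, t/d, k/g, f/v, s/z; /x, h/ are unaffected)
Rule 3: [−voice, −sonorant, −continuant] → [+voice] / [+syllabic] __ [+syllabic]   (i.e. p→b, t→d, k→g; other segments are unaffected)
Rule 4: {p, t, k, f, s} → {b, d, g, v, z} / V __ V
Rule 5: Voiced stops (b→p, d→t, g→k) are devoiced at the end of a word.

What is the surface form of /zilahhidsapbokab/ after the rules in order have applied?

Rule 1 (degemination): /hh/ is a geminate; the first /h/ deletes. /zilahhidsapbokab/ → zilahidsapbokab.
Rule 2 (regressive voicing assimilation): /d/ precedes the voiceless obstruent /s/, so it devoices to [t] by assimilation. /p/ precedes the voiced obstruent /b/, so it voices to [b] by assimilation. /zilahidsapbokab/ → zilahitsabbokab.
Rule 3 (intervocalic voicing): /k/ is a voiceless stop between vowels /o/ and /a/, so it voices to [g]. /zilahitsabbokab/ → zilahitsabbogab.
Rule 4 (intervocalic voicing): no segment meets the environment; /zilahitsabbogab/ is unchanged.
Rule 5 (final devoicing): /b/ is a voiced stop in word-final position, so it devoices to [p]. /zilahitsabbogab/ → zilahitsabbogap.

zilahitsabbogap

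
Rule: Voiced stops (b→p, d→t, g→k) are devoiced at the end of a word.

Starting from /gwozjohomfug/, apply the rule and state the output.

gwozjohomfuk

/g/ is a voiced stop in word-final position, so it devoices to [k].
Surface form: [gwozjohomfuk].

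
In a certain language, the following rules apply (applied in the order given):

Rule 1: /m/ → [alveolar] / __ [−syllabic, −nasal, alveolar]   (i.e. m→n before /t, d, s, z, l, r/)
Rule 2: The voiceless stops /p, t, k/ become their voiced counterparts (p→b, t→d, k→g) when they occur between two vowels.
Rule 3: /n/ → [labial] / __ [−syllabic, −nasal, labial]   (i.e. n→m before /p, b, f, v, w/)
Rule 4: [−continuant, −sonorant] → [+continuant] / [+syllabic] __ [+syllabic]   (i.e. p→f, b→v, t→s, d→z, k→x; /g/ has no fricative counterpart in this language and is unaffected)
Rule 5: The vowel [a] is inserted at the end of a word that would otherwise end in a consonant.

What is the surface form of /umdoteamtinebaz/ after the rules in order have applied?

undozeantinevaza

Rule 1 (nasal place assimilation): /m/ precedes the alveolar consonant /d/, so it assimilates in place to [n]. /m/ precedes the alveolar consonant /t/, so it assimilates in place to [n]. /umdoteamtinebaz/ → undoteantinebaz.
Rule 2 (intervocalic voicing): /t/ is a voiceless stop between vowels /o/ and /e/, so it voices to [d]. /undoteantinebaz/ → undodeantinebaz.
Rule 3 (nasal place assimilation): no segment meets the environment; /undodeantinebaz/ is unchanged.
Rule 4 (intervocalic spirantization): /d/ is a stop between vowels /o/ and /e/, so it spirantizes to the fricative [z]. /b/ is a stop between vowels /e/ and /a/, so it spirantizes to the fricative [v]. /undodeantinebaz/ → undozeantinevaz.
Rule 5 (final a-epenthesis): the form ends in the consonant /z/, so [a] is inserted word-finally. /undozeantinevaz/ → undozeantinevaza.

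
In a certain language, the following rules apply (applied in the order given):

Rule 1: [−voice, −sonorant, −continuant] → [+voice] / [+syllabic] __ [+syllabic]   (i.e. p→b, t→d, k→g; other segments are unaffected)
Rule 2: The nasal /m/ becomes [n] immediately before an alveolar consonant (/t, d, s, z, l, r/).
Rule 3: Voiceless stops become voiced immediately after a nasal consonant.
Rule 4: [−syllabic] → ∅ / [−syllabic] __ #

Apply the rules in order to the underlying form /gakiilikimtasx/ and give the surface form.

gagiiligindas

Rule 1 (intervocalic voicing): /k/ is a voiceless stop between vowels /a/ and /i/, so it voices to [g]. /k/ is a voiceless stop between vowels /i/ and /i/, so it voices to [g]. /gakiilikimtasx/ → gagiiligimtasx.
Rule 2 (nasal place assimilation): /m/ precedes the alveolar consonant /t/, so it assimilates in place to [n]. /gagiiligimtasx/ → gagiiligintasx.
Rule 3 (post-nasal voicing): /t/ is a voiceless stop immediately after the nasal /n/, so it voices to [d]. /gagiiligintasx/ → gagiiligindasx.
Rule 4 (final cluster simplification): /x/ is the second consonant of a word-final cluster /sx/, so it deletes. /gagiiligindasx/ → gagiiligindas.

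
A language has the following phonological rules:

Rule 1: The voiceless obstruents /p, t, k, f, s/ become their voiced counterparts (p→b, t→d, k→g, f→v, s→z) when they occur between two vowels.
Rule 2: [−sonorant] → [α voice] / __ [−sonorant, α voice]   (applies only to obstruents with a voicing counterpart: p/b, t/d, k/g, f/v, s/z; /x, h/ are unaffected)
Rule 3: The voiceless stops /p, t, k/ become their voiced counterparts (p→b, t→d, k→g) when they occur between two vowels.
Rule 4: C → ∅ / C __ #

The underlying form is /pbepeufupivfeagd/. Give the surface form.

Rule 1 (intervocalic voicing): /p/ is a voiceless obstruent between vowels /e/ and /e/, so it voices to [b]. /f/ is a voiceless obstruent between vowels /u/ and /u/, so it voices to [v]. /p/ is a voiceless obstruent between vowels /u/ and /i/, so it voices to [b]. /pbepeufupivfeagd/ → pbebeuvubivfeagd.
Rule 2 (regressive voicing assimilation): /p/ precedes the voiced obstruent /b/, so it voices to [b] by assimilation. /v/ precedes the voiceless obstruent /f/, so it devoices to [f] by assimilation. /pbebeuvubivfeagd/ → bbebeuvubiffeagd.
Rule 3 (intervocalic voicing): no segment meets the environment; /bbebeuvubiffeagd/ is unchanged.
Rule 4 (final cluster simplification): /d/ is the second consonant of a word-final cluster /gd/, so it deletes. /bbebeuvubiffeagd/ → bbebeuvubiffeag.

bbebeuvubiffeag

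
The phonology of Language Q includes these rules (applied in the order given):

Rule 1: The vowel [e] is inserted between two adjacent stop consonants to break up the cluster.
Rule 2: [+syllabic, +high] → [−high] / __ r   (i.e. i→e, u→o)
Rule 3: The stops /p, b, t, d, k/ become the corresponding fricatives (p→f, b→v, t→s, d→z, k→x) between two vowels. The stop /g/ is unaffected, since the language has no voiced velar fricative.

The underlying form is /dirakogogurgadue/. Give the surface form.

Rule 1 (stop-cluster e-epenthesis): no segment meets the environment; /dirakogogurgadue/ is unchanged.
Rule 2 (pre-rhotic lowering): /i/ is a high vowel immediately before /r/, so it lowers to [e]. /u/ is a high vowel immediately before /r/, so it lowers to [o]. /dirakogogurgadue/ → derakogogorgadue.
Rule 3 (intervocalic spirantization): /k/ is a stop between vowels /a/ and /o/, so it spirantizes to the fricative [x]. /d/ is a stop between vowels /a/ and /u/, so it spirantizes to the fricative [z]. /derakogogorgadue/ → deraxogogorgazue.

deraxogogorgazue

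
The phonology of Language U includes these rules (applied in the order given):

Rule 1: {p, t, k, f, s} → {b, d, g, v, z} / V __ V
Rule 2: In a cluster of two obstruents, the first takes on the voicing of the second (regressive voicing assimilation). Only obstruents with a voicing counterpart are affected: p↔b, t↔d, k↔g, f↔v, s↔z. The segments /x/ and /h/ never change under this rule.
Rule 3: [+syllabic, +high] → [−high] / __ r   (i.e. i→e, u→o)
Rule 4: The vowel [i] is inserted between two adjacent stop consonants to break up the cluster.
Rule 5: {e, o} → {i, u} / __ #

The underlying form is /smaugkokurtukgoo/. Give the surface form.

smaukikogortugigou

Rule 1 (intervocalic voicing): /k/ is a voiceless obstruent between vowels /o/ and /u/, so it voices to [g]. /smaugkokurtukgoo/ → smaugkogurtukgoo.
Rule 2 (regressive voicing assimilation): /g/ precedes the voiceless obstruent /k/, so it devoices to [k] by assimilation. /k/ precedes the voiced obstruent /g/, so it voices to [g] by assimilation. /smaugkogurtukgoo/ → smaukkogurtuggoo.
Rule 3 (pre-rhotic lowering): /u/ is a high vowel immediately before /r/, so it lowers to [o]. /smaukkogurtuggoo/ → smaukkogortuggoo.
Rule 4 (stop-cluster i-epenthesis): /k/ and /k/ form a stop–stop cluster, so [i] is inserted between them. /g/ and /g/ form a stop–stop cluster, so [i] is inserted between them. /smaukkogortuggoo/ → smaukikogortugigoo.
Rule 5 (final vowel raising): /o/ is a mid vowel in word-final position, so it raises to [u]. /smaukikogortugigoo/ → smaukikogortugigou.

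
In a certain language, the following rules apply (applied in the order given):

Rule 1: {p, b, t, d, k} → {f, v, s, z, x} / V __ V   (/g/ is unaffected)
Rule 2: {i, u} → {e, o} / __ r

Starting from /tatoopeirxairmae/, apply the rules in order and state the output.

Rule 1 (intervocalic spirantization): /t/ is a stop between vowels /a/ and /o/, so it spirantizes to the fricative [s]. /p/ is a stop between vowels /o/ and /e/, so it spirantizes to the fricative [f]. /tatoopeirxairmae/ → tasoofeirxairmae.
Rule 2 (pre-rhotic lowering): /i/ is a high vowel immediately before /r/, so it lowers to [e]. /i/ is a high vowel immediately before /r/, so it lowers to [e]. /tasoofeirxairmae/ → tasoofeerxaermae.

tasoofeerxaermae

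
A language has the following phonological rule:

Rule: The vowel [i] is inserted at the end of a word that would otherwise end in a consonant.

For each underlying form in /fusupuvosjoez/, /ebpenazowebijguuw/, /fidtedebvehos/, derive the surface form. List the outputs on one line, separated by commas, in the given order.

/fusupuvosjoez/: the form ends in the consonant /z/, so [i] is inserted word-finally. → [fusupuvosjoezi].
/ebpenazowebijguuw/: the form ends in the consonant /w/, so [i] is inserted word-finally. → [ebpenazowebijguuwi].
/fidtedebvehos/: the form ends in the consonant /s/, so [i] is inserted word-finally. → [fidtedebvehosi].

fusupuvosjoezi, ebpenazowebijguuwi, fidtedebvehosi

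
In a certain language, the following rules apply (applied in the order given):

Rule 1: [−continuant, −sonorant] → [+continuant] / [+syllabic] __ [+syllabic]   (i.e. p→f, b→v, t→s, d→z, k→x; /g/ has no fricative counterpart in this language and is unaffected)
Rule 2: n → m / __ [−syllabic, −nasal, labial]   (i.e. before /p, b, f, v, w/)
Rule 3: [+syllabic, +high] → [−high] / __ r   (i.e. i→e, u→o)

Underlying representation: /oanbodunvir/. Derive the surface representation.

oambozumver

Rule 1 (intervocalic spirantization): /d/ is a stop between vowels /o/ and /u/, so it spirantizes to the fricative [z]. /oanbodunvir/ → oanbozunvir.
Rule 2 (nasal place assimilation): /n/ precedes the labial consonant /b/, so it assimilates in place to [m]. /n/ precedes the labial consonant /v/, so it assimilates in place to [m]. /oanbozunvir/ → oambozumvir.
Rule 3 (pre-rhotic lowering): /i/ is a high vowel immediately before /r/, so it lowers to [e]. /oambozumvir/ → oambozumver.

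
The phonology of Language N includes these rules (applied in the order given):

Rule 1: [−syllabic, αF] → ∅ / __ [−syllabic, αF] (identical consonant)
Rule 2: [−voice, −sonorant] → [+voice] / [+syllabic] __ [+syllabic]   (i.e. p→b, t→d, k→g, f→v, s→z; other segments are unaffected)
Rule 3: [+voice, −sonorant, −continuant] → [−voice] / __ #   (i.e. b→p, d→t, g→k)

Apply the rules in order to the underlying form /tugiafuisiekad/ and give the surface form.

Rule 1 (degemination): no segment meets the environment; /tugiafuisiekad/ is unchanged.
Rule 2 (intervocalic voicing): /f/ is a voiceless obstruent between vowels /a/ and /u/, so it voices to [v]. /s/ is a voiceless obstruent between vowels /i/ and /i/, so it voices to [z]. /k/ is a voiceless obstruent between vowels /e/ and /a/, so it voices to [g]. /tugiafuisiekad/ → tugiavuiziegad.
Rule 3 (final devoicing): /d/ is a voiced stop in word-final position, so it devoices to [t]. /tugiavuiziegad/ → tugiavuiziegat.

tugiavuiziegat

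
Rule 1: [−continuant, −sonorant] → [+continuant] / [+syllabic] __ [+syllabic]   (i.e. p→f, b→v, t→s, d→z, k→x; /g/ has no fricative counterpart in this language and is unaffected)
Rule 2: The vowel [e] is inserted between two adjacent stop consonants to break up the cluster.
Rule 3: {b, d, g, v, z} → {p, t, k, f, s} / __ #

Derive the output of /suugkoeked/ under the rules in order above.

Rule 1 (intervocalic spirantization): /k/ is a stop between vowels /e/ and /e/, so it spirantizes to the fricative [x]. /suugkoeked/ → suugkoexed.
Rule 2 (stop-cluster e-epenthesis): /g/ and /k/ form a stop–stop cluster, so [e] is inserted between them. /suugkoexed/ → suugekoexed.
Rule 3 (final devoicing): /d/ is a voiced obstruent in word-final position, so it devoices to [t]. /suugekoexed/ → suugekoexet.

suugekoexet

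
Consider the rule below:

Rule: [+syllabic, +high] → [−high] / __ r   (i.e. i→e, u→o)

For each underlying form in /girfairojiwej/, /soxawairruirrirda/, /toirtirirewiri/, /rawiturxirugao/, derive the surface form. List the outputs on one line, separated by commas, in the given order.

/girfairojiwej/: /i/ is a high vowel immediately before /r/, so it lowers to [e]. /i/ is a high vowel immediately before /r/, so it lowers to [e]. → [gerfaerojiwej].
/soxawairruirrirda/: /i/ is a high vowel immediately before /r/, so it lowers to [e]. /i/ is a high vowel immediately before /r/, so it lowers to [e]. /i/ is a high vowel immediately before /r/, so it lowers to [e]. → [soxawaerruerrerda].
/toirtirirewiri/: /i/ is a high vowel immediately before /r/, so it lowers to [e]. /i/ is a high vowel immediately before /r/, so it lowers to [e]. /i/ is a high vowel immediately before /r/, so it lowers to [e]. /i/ is a high vowel immediately before /r/, so it lowers to [e]. → [toerterereweri].
/rawiturxirugao/: /u/ is a high vowel immediately before /r/, so it lowers to [o]. /i/ is a high vowel immediately before /r/, so it lowers to [e]. → [rawitorxerugao].

gerfaerojiwej, soxawaerruerrerda, toerterereweri, rawitorxerugao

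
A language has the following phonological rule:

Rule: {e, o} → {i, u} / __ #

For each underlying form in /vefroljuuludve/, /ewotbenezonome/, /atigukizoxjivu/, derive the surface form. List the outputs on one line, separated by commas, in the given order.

vefroljuuludvi, ewotbenezonomi, atigukizoxjivu

/vefroljuuludve/: /e/ is a mid vowel in word-final position, so it raises to [i]. → [vefroljuuludvi].
/ewotbenezonome/: /e/ is a mid vowel in word-final position, so it raises to [i]. → [ewotbenezonomi].
/atigukizoxjivu/: the rule's environment is not met; surfaces unchanged as [atigukizoxjivu].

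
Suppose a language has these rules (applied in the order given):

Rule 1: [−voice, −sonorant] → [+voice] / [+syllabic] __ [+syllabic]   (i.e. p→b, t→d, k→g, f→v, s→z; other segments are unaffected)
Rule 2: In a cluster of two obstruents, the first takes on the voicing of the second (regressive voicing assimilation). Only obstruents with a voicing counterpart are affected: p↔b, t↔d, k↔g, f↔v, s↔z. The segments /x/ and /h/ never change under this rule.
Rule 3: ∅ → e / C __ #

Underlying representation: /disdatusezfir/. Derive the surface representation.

Rule 1 (intervocalic voicing): /t/ is a voiceless obstruent between vowels /a/ and /u/, so it voices to [d]. /s/ is a voiceless obstruent between vowels /u/ and /e/, so it voices to [z]. /disdatusezfir/ → disdaduzezfir.
Rule 2 (regressive voicing assimilation): /s/ precedes the voiced obstruent /d/, so it voices to [z] by assimilation. /z/ precedes the voiceless obstruent /f/, so it devoices to [s] by assimilation. /disdaduzezfir/ → dizdaduzesfir.
Rule 3 (final e-epenthesis): the form ends in the consonant /r/, so [e] is inserted word-finally. /dizdaduzesfir/ → dizdaduzesfire.

dizdaduzesfire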